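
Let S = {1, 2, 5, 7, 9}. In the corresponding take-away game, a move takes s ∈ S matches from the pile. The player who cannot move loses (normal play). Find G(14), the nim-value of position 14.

n :  0  1  2  3  4  5  6  7  8  9 10 11 12 13 14
G :  0  1  2  0  1  2  0  1  2  3  4  5  3  4  0

0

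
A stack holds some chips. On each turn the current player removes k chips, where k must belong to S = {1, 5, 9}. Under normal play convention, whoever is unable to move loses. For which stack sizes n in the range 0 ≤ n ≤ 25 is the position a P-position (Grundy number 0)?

0, 2, 4, 6, 8, 10, 12, 14, 16, 18, 20, 22, 24

G(0) = 0
G(1) = mex{0} = 1
G(2) = mex{1} = 0
G(3) = mex{0} = 1
G(4) = mex{1} = 0
G(5) = mex{0,0} = 1
G(6) = mex{1,1} = 0
G(7) = mex{0,0} = 1
G(8) = mex{1,1} = 0
G(9) = mex{0,0,0} = 1
G(10) = mex{1,1,1} = 0
G(11) = mex{0,0,0} = 1
G(12) = mex{1,1,1} = 0
G(13) = mex{0,0,0} = 1
G(14) = mex{1,1,1} = 0
G(15) = mex{0,0,0} = 1
G(16) = mex{1,1,1} = 0
G(17) = mex{0,0,0} = 1
G(18) = mex{1,1,1} = 0
G(19) = mex{0,0,0} = 1
G(20) = mex{1,1,1} = 0
G(21) = mex{0,0,0} = 1
G(22) = mex{1,1,1} = 0
G(23) = mex{0,0,0} = 1
G(24) = mex{1,1,1} = 0
G(25) = mex{0,0,0} = 1
P-positions are exactly the n with G(n) = 0.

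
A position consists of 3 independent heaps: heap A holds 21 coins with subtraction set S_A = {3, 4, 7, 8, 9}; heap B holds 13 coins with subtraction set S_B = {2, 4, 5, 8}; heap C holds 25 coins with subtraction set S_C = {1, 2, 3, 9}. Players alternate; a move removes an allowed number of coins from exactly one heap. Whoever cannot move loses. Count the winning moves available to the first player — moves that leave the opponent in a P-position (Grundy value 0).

4

Heap A, S = {3, 4, 7, 8, 9}:
n :  0  1  2  3  4  5  6  7  8  9 10 11 12 13 14 15 16 17 18 19 20 21
G :  0  0  0  1  1  1  2  2  2  3  3  3  0  0  0  1  1  1  2  2  2  3
G_A(21) = 3.
Heap B, S = {2, 4, 5, 8}:
G(0) = 0
G(1) = mex{} = 0
G(2) = mex{0} = 1
G(3) = mex{0} = 1
G(4) = mex{1,0} = 2
G(5) = mex{1,0,0} = 2
G(6) = mex{2,1,0} = 3
G(7) = mex{2,1,1} = 0
G(8) = mex{3,2,1,0} = 4
G(9) = mex{0,2,2,0} = 1
G(10) = mex{4,3,2,1} = 0
G(11) = mex{1,0,3,1} = 2
G(12) = mex{0,4,0,2} = 1
G(13) = mex{2,1,4,2} = 0
G_B(13) = 0.
Heap C, S = {1, 2, 3, 9}:
G(0) = 0
G(1) = mex{0} = 1
G(2) = mex{1,0} = 2
G(3) = mex{2,1,0} = 3
G(4) = mex{3,2,1} = 0
G(5) = mex{0,3,2} = 1
G(6) = mex{1,0,3} = 2
G(7) = mex{2,1,0} = 3
G(8) = mex{3,2,1} = 0
G(9) = mex{0,3,2,0} = 1
G(10) = mex{1,0,3,1} = 2
G(11) = mex{2,1,0,2} = 3
G(12) = mex{3,2,1,3} = 0
G(13) = mex{0,3,2,0} = 1
G(14) = mex{1,0,3,1} = 2
G(15) = mex{2,1,0,2} = 3
G(16) = mex{3,2,1,3} = 0
G(17) = mex{0,3,2,0} = 1
G(18) = mex{1,0,3,1} = 2
G(19) = mex{2,1,0,2} = 3
G(20) = mex{3,2,1,3} = 0
G(21) = mex{0,3,2,0} = 1
G(22) = mex{1,0,3,1} = 2
G(23) = mex{2,1,0,2} = 3
G(24) = mex{3,2,1,3} = 0
G(25) = mex{0,3,2,0} = 1
G_C(25) = 1.
Combined Grundy value = 3 ⊕ 0 ⊕ 1 = 2.
A winning move leaves total XOR = 0, i.e. changes one component's Grundy value g to g ⊕ X where X is the current total.
Heap A: need g' = 3⊕2 = 1. Options: 21−3→G=2, 21−4→G=1, 21−7→G=0, 21−8→G=0, 21−9→G=0. Hits: 1.
Heap B: need g' = 0⊕2 = 2. Options: 13−2→G=2, 13−4→G=1, 13−5→G=4, 13−8→G=2. Hits: 2.
Heap C: need g' = 1⊕2 = 3. Options: 25−1→G=0, 25−2→G=3, 25−3→G=2, 25−9→G=0. Hits: 1.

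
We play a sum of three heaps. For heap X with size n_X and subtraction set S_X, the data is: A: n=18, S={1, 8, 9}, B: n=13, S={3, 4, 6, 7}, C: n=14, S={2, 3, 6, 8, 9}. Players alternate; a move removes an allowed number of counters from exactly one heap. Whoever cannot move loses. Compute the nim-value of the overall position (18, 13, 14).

Heap A, S = {1, 8, 9}:
G(0) = 0
G(1) = mex{0} = 1
G(2) = mex{1} = 0
G(3) = mex{0} = 1
G(4) = mex{1} = 0
G(5) = mex{0} = 1
G(6) = mex{1} = 0
G(7) = mex{0} = 1
G(8) = mex{1,0} = 2
G(9) = mex{2,1,0} = 3
G(10) = mex{3,0,1} = 2
G(11) = mex{2,1,0} = 3
G(12) = mex{3,0,1} = 2
G(13) = mex{2,1,0} = 3
G(14) = mex{3,0,1} = 2
G(15) = mex{2,1,0} = 3
G(16) = mex{3,2,1} = 0
G(17) = mex{0,3,2} = 1
G(18) = mex{1,2,3} = 0
G_A(18) = 0.
Heap B, S = {3, 4, 6, 7}:
n :  0  1  2  3  4  5  6  7  8  9 10 11 12 13
G :  0  0  0  1  1  1  2  2  2  3  0  0  0  1
G_B(13) = 1.
Heap C, S = {2, 3, 6, 8, 9}:
G(0) = 0
G(1) = mex{} = 0
G(2) = mex{0} = 1
G(3) = mex{0,0} = 1
G(4) = mex{1,0} = 2
G(5) = mex{1,1} = 0
G(6) = mex{2,1,0} = 3
G(7) = mex{0,2,0} = 1
G(8) = mex{3,0,1,0} = 2
G(9) = mex{1,3,1,0,0} = 2
G(10) = mex{2,1,2,1,0} = 3
G(11) = mex{2,2,0,1,1} = 3
G(12) = mex{3,2,3,2,1} = 0
G(13) = mex{3,3,1,0,2} = 4
G(14) = mex{0,3,2,3,0} = 1
G_C(14) = 1.
Combined Grundy value = 0 ⊕ 1 ⊕ 1 = 0.

0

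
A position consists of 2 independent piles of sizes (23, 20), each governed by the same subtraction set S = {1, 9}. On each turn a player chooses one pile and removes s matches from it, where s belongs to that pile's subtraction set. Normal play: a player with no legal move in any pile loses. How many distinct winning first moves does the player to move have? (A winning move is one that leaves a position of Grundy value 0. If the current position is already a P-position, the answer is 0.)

4

All piles use S = {1, 9}:
n :  0  1  2  3  4  5  6  7  8  9 10 11 12 13 14 15 16 17 18 19 20 21 22 23
G :  0  1  0  1  0  1  0  1  0  1  0  1  0  1  0  1  0  1  0  1  0  1  0  1
Pile A: G(23) = 1.
Pile B: G(20) = 0.
Combined Grundy value = 1 ⊕ 0 = 1.
A winning move leaves total XOR = 0, i.e. changes one component's Grundy value g to g ⊕ X where X is the current total.
Pile A: need g' = 1⊕1 = 0. Options: 23−1→G=0, 23−9→G=0. Hits: 2.
Pile B: need g' = 0⊕1 = 1. Options: 20−1→G=1, 20−9→G=1. Hits: 2.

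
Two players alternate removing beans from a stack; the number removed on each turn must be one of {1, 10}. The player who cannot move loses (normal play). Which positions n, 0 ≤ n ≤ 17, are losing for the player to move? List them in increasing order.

0, 2, 4, 6, 8, 11, 13, 15, 17

G(0) = 0
G(1) = mex{0} = 1
G(2) = mex{1} = 0
G(3) = mex{0} = 1
G(4) = mex{1} = 0
G(5) = mex{0} = 1
G(6) = mex{1} = 0
G(7) = mex{0} = 1
G(8) = mex{1} = 0
G(9) = mex{0} = 1
G(10) = mex{1,0} = 2
G(11) = mex{2,1} = 0
G(12) = mex{0,0} = 1
G(13) = mex{1,1} = 0
G(14) = mex{0,0} = 1
G(15) = mex{1,1} = 0
G(16) = mex{0,0} = 1
G(17) = mex{1,1} = 0
P-positions are exactly the n with G(n) = 0.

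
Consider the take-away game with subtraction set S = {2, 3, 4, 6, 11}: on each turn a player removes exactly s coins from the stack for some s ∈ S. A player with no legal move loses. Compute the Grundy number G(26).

G(0) = 0
G(1) = mex{} = 0
G(2) = mex{0} = 1
G(3) = mex{0,0} = 1
G(4) = mex{1,0,0} = 2
G(5) = mex{1,1,0} = 2
G(6) = mex{2,1,1,0} = 3
G(7) = mex{2,2,1,0} = 3
G(8) = mex{3,2,2,1} = 0
G(9) = mex{3,3,2,1} = 0
G(10) = mex{0,3,3,2} = 1
G(11) = mex{0,0,3,2,0} = 1
G(12) = mex{1,0,0,3,0} = 2
G(13) = mex{1,1,0,3,1} = 2
G(14) = mex{2,1,1,0,1} = 3
G(15) = mex{2,2,1,0,2} = 3
G(16) = mex{3,2,2,1,2} = 0
G(17) = mex{3,3,2,1,3} = 0
G(18) = mex{0,3,3,2,3} = 1
G(19) = mex{0,0,3,2,0} = 1
G(20) = mex{1,0,0,3,0} = 2
G(21) = mex{1,1,0,3,1} = 2
G(22) = mex{2,1,1,0,1} = 3
G(23) = mex{2,2,1,0,2} = 3
G(24) = mex{3,2,2,1,2} = 0
G(25) = mex{3,3,2,1,3} = 0
G(26) = mex{0,3,3,2,3} = 1

1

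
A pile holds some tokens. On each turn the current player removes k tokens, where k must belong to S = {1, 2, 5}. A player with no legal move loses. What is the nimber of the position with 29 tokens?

G(0) = 0
G(1) = mex{0} = 1
G(2) = mex{1,0} = 2
G(3) = mex{2,1} = 0
G(4) = mex{0,2} = 1
G(5) = mex{1,0,0} = 2
G(6) = mex{2,1,1} = 0
G(7) = mex{0,2,2} = 1
G(8) = mex{1,0,0} = 2
G(9) = mex{2,1,1} = 0
G(10) = mex{0,2,2} = 1
G(11) = mex{1,0,0} = 2
G(12) = mex{2,1,1} = 0
G(13) = mex{0,2,2} = 1
G(14) = mex{1,0,0} = 2
G(15) = mex{2,1,1} = 0
G(16) = mex{0,2,2} = 1
G(17) = mex{1,0,0} = 2
G(18) = mex{2,1,1} = 0
G(19) = mex{0,2,2} = 1
G(20) = mex{1,0,0} = 2
G(21) = mex{2,1,1} = 0
G(22) = mex{0,2,2} = 1
G(23) = mex{1,0,0} = 2
G(24) = mex{2,1,1} = 0
G(25) = mex{0,2,2} = 1
G(26) = mex{1,0,0} = 2
G(27) = mex{2,1,1} = 0
G(28) = mex{0,2,2} = 1
G(29) = mex{1,0,0} = 2

2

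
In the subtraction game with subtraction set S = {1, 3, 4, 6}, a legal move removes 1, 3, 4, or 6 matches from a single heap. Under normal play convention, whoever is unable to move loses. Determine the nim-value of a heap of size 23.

n :  0  1  2  3  4  5  6  7  8  9 10 11 12 13 14 15 16 17 18 19 20 21 22 23
G :  0  1  0  1  2  3  2  0  1  0  1  2  3  2  0  1  0  1  2  3  2  0  1  0

0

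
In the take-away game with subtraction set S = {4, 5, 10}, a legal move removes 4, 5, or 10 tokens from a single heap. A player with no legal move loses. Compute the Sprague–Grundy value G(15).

0

G(0) = 0
G(1) = mex{} = 0
G(2) = mex{} = 0
G(3) = mex{} = 0
G(4) = mex{0} = 1
G(5) = mex{0,0} = 1
G(6) = mex{0,0} = 1
G(7) = mex{0,0} = 1
G(8) = mex{1,0} = 2
G(9) = mex{1,1} = 0
G(10) = mex{1,1,0} = 2
G(11) = mex{1,1,0} = 2
G(12) = mex{2,1,0} = 3
G(13) = mex{0,2,0} = 1
G(14) = mex{2,0,1} = 3
G(15) = mex{2,2,1} = 0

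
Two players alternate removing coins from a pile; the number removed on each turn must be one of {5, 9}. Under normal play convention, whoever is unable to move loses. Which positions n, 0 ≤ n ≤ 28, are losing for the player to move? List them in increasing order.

0, 1, 2, 3, 4, 14, 15, 16, 17, 18, 28

G(0) = 0
G(1) = mex{} = 0
G(2) = mex{} = 0
G(3) = mex{} = 0
G(4) = mex{} = 0
G(5) = mex{0} = 1
G(6) = mex{0} = 1
G(7) = mex{0} = 1
G(8) = mex{0} = 1
G(9) = mex{0,0} = 1
G(10) = mex{1,0} = 2
G(11) = mex{1,0} = 2
G(12) = mex{1,0} = 2
G(13) = mex{1,0} = 2
G(14) = mex{1,1} = 0
G(15) = mex{2,1} = 0
G(16) = mex{2,1} = 0
G(17) = mex{2,1} = 0
G(18) = mex{2,1} = 0
G(19) = mex{0,2} = 1
G(20) = mex{0,2} = 1
G(21) = mex{0,2} = 1
G(22) = mex{0,2} = 1
G(23) = mex{0,0} = 1
G(24) = mex{1,0} = 2
G(25) = mex{1,0} = 2
G(26) = mex{1,0} = 2
G(27) = mex{1,0} = 2
G(28) = mex{1,1} = 0
P-positions are exactly the n with G(n) = 0.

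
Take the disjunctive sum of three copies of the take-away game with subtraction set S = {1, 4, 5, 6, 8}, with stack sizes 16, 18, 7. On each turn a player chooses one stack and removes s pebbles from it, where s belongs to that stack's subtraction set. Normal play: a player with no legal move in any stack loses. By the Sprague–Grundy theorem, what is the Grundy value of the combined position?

0

All stacks use S = {1, 4, 5, 6, 8}:
G(0) = 0
G(1) = mex{0} = 1
G(2) = mex{1} = 0
G(3) = mex{0} = 1
G(4) = mex{1,0} = 2
G(5) = mex{2,1,0} = 3
G(6) = mex{3,0,1,0} = 2
G(7) = mex{2,1,0,1} = 3
G(8) = mex{3,2,1,0,0} = 4
G(9) = mex{4,3,2,1,1} = 0
G(10) = mex{0,2,3,2,0} = 1
G(11) = mex{1,3,2,3,1} = 0
G(12) = mex{0,4,3,2,2} = 1
G(13) = mex{1,0,4,3,3} = 2
G(14) = mex{2,1,0,4,2} = 3
G(15) = mex{3,0,1,0,3} = 2
G(16) = mex{2,1,0,1,4} = 3
G(17) = mex{3,2,1,0,0} = 4
G(18) = mex{4,3,2,1,1} = 0
Stack A: G(16) = 3.
Stack B: G(18) = 0.
Stack C: G(7) = 3.
Combined Grundy value = 3 ⊕ 0 ⊕ 3 = 0.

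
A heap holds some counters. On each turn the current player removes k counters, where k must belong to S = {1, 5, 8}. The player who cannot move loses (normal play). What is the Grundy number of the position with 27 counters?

1

n :  0  1  2  3  4  5  6  7  8  9 10 11 12 13 14 15 16 17 18 19 20 21 22 23 24 25 26 27
G :  0  1  0  1  0  1  0  1  2  3  2  3  2  0  1  0  1  0  1  0  1  2  3  2  3  2  0  1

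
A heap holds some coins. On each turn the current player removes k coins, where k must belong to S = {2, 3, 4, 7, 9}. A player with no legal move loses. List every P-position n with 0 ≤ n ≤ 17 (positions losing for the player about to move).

G(0) = 0
G(1) = mex{} = 0
G(2) = mex{0} = 1
G(3) = mex{0,0} = 1
G(4) = mex{1,0,0} = 2
G(5) = mex{1,1,0} = 2
G(6) = mex{2,1,1} = 0
G(7) = mex{2,2,1,0} = 3
G(8) = mex{0,2,2,0} = 1
G(9) = mex{3,0,2,1,0} = 4
G(10) = mex{1,3,0,1,0} = 2
G(11) = mex{4,1,3,2,1} = 0
G(12) = mex{2,4,1,2,1} = 0
G(13) = mex{0,2,4,0,2} = 1
G(14) = mex{0,0,2,3,2} = 1
G(15) = mex{1,0,0,1,0} = 2
G(16) = mex{1,1,0,4,3} = 2
G(17) = mex{2,1,1,2,1} = 0
P-positions are exactly the n with G(n) = 0.

0, 1, 6, 11, 12, 17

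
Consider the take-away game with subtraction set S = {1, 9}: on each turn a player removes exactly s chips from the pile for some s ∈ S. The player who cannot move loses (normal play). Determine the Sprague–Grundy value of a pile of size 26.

0

G(0) = 0
G(1) = mex{0} = 1
G(2) = mex{1} = 0
G(3) = mex{0} = 1
G(4) = mex{1} = 0
G(5) = mex{0} = 1
G(6) = mex{1} = 0
G(7) = mex{0} = 1
G(8) = mex{1} = 0
G(9) = mex{0,0} = 1
G(10) = mex{1,1} = 0
G(11) = mex{0,0} = 1
G(12) = mex{1,1} = 0
G(13) = mex{0,0} = 1
G(14) = mex{1,1} = 0
G(15) = mex{0,0} = 1
G(16) = mex{1,1} = 0
G(17) = mex{0,0} = 1
G(18) = mex{1,1} = 0
G(19) = mex{0,0} = 1
G(20) = mex{1,1} = 0
G(21) = mex{0,0} = 1
G(22) = mex{1,1} = 0
G(23) = mex{0,0} = 1
G(24) = mex{1,1} = 0
G(25) = mex{0,0} = 1
G(26) = mex{1,1} = 0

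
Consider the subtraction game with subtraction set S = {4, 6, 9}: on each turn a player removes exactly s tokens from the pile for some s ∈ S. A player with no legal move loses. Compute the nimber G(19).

n :  0  1  2  3  4  5  6  7  8  9 10 11 12 13 14 15 16 17 18 19
G :  0  0  0  0  1  1  1  1  2  2  2  2  3  0  0  0  0  1  1  1

1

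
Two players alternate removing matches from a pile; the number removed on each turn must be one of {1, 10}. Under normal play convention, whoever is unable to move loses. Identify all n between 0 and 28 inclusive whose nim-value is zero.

0, 2, 4, 6, 8, 11, 13, 15, 17, 19, 22, 24, 26, 28

n :  0  1  2  3  4  5  6  7  8  9 10 11 12 13 14 15 16 17 18 19 20 21 22 23 24 25 26 27 28
G :  0  1  0  1  0  1  0  1  0  1  2  0  1  0  1  0  1  0  1  0  1  2  0  1  0  1  0  1  0
P-positions are exactly the n with G(n) = 0.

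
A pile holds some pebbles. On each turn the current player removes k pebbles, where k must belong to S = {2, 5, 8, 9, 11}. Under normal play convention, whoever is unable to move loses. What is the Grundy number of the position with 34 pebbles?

G(0) = 0
G(1) = mex{} = 0
G(2) = mex{0} = 1
G(3) = mex{0} = 1
G(4) = mex{1} = 0
G(5) = mex{1,0} = 2
G(6) = mex{0,0} = 1
G(7) = mex{2,1} = 0
G(8) = mex{1,1,0} = 2
G(9) = mex{0,0,0,0} = 1
G(10) = mex{2,2,1,0} = 3
G(11) = mex{1,1,1,1,0} = 2
G(12) = mex{3,0,0,1,0} = 2
G(13) = mex{2,2,2,0,1} = 3
G(14) = mex{2,1,1,2,1} = 0
G(15) = mex{3,3,0,1,0} = 2
G(16) = mex{0,2,2,0,2} = 1
G(17) = mex{2,2,1,2,1} = 0
G(18) = mex{1,3,3,1,0} = 2
G(19) = mex{0,0,2,3,2} = 1
G(20) = mex{2,2,2,2,1} = 0
G(21) = mex{1,1,3,2,3} = 0
G(22) = mex{0,0,0,3,2} = 1
G(23) = mex{0,2,2,0,2} = 1
G(24) = mex{1,1,1,2,3} = 0
G(25) = mex{1,0,0,1,0} = 2
G(26) = mex{0,0,2,0,2} = 1
G(27) = mex{2,1,1,2,1} = 0
G(28) = mex{1,1,0,1,0} = 2
G(29) = mex{0,0,0,0,2} = 1
G(30) = mex{2,2,1,0,1} = 3
G(31) = mex{1,1,1,1,0} = 2
G(32) = mex{3,0,0,1,0} = 2
G(33) = mex{2,2,2,0,1} = 3
G(34) = mex{2,1,1,2,1} = 0

0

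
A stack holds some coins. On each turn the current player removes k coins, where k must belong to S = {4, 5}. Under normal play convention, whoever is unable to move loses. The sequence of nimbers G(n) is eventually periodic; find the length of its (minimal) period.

9

G(0) = 0
G(1) = mex{} = 0
G(2) = mex{} = 0
G(3) = mex{} = 0
G(4) = mex{0} = 1
G(5) = mex{0,0} = 1
G(6) = mex{0,0} = 1
G(7) = mex{0,0} = 1
G(8) = mex{1,0} = 2
G(9) = mex{1,1} = 0
G(10) = mex{1,1} = 0
G(11) = mex{1,1} = 0
G(12) = mex{2,1} = 0
G(13) = mex{0,2} = 1
G(14) = mex{0,0} = 1
G(15) = mex{0,0} = 1
G(16) = mex{0,0} = 1
G(17) = mex{1,0} = 2
G(18) = mex{1,1} = 0
G(19) = mex{1,1} = 0
G(n+9) = G(n) holds for n = 0,…,4 (a full window of length max(S) = 5), so the sequence is purely periodic with period 9.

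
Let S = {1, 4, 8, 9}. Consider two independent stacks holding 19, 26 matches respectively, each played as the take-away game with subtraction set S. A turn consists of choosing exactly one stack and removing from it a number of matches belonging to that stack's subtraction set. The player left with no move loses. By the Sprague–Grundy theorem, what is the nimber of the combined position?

2

All stacks use S = {1, 4, 8, 9}:
G(0) = 0
G(1) = mex{0} = 1
G(2) = mex{1} = 0
G(3) = mex{0} = 1
G(4) = mex{1,0} = 2
G(5) = mex{2,1} = 0
G(6) = mex{0,0} = 1
G(7) = mex{1,1} = 0
G(8) = mex{0,2,0} = 1
G(9) = mex{1,0,1,0} = 2
G(10) = mex{2,1,0,1} = 3
G(11) = mex{3,0,1,0} = 2
G(12) = mex{2,1,2,1} = 0
G(13) = mex{0,2,0,2} = 1
G(14) = mex{1,3,1,0} = 2
G(15) = mex{2,2,0,1} = 3
G(16) = mex{3,0,1,0} = 2
G(17) = mex{2,1,2,1} = 0
G(18) = mex{0,2,3,2} = 1
G(19) = mex{1,3,2,3} = 0
G(20) = mex{0,2,0,2} = 1
G(21) = mex{1,0,1,0} = 2
G(22) = mex{2,1,2,1} = 0
G(23) = mex{0,0,3,2} = 1
G(24) = mex{1,1,2,3} = 0
G(25) = mex{0,2,0,2} = 1
G(26) = mex{1,0,1,0} = 2
Stack A: G(19) = 0.
Stack B: G(26) = 2.
Combined Grundy value = 0 ⊕ 2 = 2.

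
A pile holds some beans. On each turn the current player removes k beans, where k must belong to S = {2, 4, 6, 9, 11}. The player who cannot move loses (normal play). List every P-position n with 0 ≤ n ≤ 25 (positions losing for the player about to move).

0, 1, 8, 13, 16, 21

n :  0  1  2  3  4  5  6  7  8  9 10 11 12 13 14 15 16 17 18 19 20 21 22 23 24 25
G :  0  0  1  1  2  2  3  3  0  4  1  5  2  0  3  1  0  2  1  3  2  0  3  1  4  2
P-positions are exactly the n with G(n) = 0.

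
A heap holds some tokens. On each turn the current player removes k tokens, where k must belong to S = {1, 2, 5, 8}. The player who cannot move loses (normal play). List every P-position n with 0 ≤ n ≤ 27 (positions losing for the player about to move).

G(0) = 0
G(1) = mex{0} = 1
G(2) = mex{1,0} = 2
G(3) = mex{2,1} = 0
G(4) = mex{0,2} = 1
G(5) = mex{1,0,0} = 2
G(6) = mex{2,1,1} = 0
G(7) = mex{0,2,2} = 1
G(8) = mex{1,0,0,0} = 2
G(9) = mex{2,1,1,1} = 0
G(10) = mex{0,2,2,2} = 1
G(11) = mex{1,0,0,0} = 2
G(12) = mex{2,1,1,1} = 0
G(13) = mex{0,2,2,2} = 1
G(14) = mex{1,0,0,0} = 2
G(15) = mex{2,1,1,1} = 0
G(16) = mex{0,2,2,2} = 1
G(17) = mex{1,0,0,0} = 2
G(18) = mex{2,1,1,1} = 0
G(19) = mex{0,2,2,2} = 1
G(20) = mex{1,0,0,0} = 2
G(21) = mex{2,1,1,1} = 0
G(22) = mex{0,2,2,2} = 1
G(23) = mex{1,0,0,0} = 2
G(24) = mex{2,1,1,1} = 0
G(25) = mex{0,2,2,2} = 1
G(26) = mex{1,0,0,0} = 2
G(27) = mex{2,1,1,1} = 0
P-positions are exactly the n with G(n) = 0.

0, 3, 6, 9, 12, 15, 18, 21, 24, 27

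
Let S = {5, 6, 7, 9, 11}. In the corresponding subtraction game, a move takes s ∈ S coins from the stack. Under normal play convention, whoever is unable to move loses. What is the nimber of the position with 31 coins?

n :  0  1  2  3  4  5  6  7  8  9 10 11 12 13 14 15 16 17 18 19 20 21 22 23 24 25 26 27 28 29 30 31
G :  0  0  0  0  0  1  1  1  1  1  2  2  2  2  2  3  0  0  0  0  0  1  1  1  1  1  2  2  2  2  2  3

3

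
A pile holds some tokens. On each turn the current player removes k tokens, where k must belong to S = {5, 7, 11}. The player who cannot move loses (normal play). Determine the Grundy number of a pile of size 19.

0

G(0) = 0
G(1) = mex{} = 0
G(2) = mex{} = 0
G(3) = mex{} = 0
G(4) = mex{} = 0
G(5) = mex{0} = 1
G(6) = mex{0} = 1
G(7) = mex{0,0} = 1
G(8) = mex{0,0} = 1
G(9) = mex{0,0} = 1
G(10) = mex{1,0} = 2
G(11) = mex{1,0,0} = 2
G(12) = mex{1,1,0} = 2
G(13) = mex{1,1,0} = 2
G(14) = mex{1,1,0} = 2
G(15) = mex{2,1,0} = 3
G(16) = mex{2,1,1} = 0
G(17) = mex{2,2,1} = 0
G(18) = mex{2,2,1} = 0
G(19) = mex{2,2,1} = 0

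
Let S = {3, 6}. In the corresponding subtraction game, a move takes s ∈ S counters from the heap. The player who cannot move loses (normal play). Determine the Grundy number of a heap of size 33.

G(0) = 0
G(1) = mex{} = 0
G(2) = mex{} = 0
G(3) = mex{0} = 1
G(4) = mex{0} = 1
G(5) = mex{0} = 1
G(6) = mex{1,0} = 2
G(7) = mex{1,0} = 2
G(8) = mex{1,0} = 2
G(9) = mex{2,1} = 0
G(10) = mex{2,1} = 0
G(11) = mex{2,1} = 0
G(12) = mex{0,2} = 1
G(13) = mex{0,2} = 1
G(14) = mex{0,2} = 1
G(15) = mex{1,0} = 2
G(16) = mex{1,0} = 2
G(17) = mex{1,0} = 2
G(18) = mex{2,1} = 0
G(19) = mex{2,1} = 0
G(20) = mex{2,1} = 0
G(21) = mex{0,2} = 1
G(22) = mex{0,2} = 1
G(23) = mex{0,2} = 1
G(24) = mex{1,0} = 2
G(25) = mex{1,0} = 2
G(26) = mex{1,0} = 2
G(27) = mex{2,1} = 0
G(28) = mex{2,1} = 0
G(29) = mex{2,1} = 0
G(30) = mex{0,2} = 1
G(31) = mex{0,2} = 1
G(32) = mex{0,2} = 1
G(33) = mex{1,0} = 2

2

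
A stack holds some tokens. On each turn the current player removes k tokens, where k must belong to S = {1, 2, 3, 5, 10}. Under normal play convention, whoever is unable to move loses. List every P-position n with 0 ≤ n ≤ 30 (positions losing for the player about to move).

G(0) = 0
G(1) = mex{0} = 1
G(2) = mex{1,0} = 2
G(3) = mex{2,1,0} = 3
G(4) = mex{3,2,1} = 0
G(5) = mex{0,3,2,0} = 1
G(6) = mex{1,0,3,1} = 2
G(7) = mex{2,1,0,2} = 3
G(8) = mex{3,2,1,3} = 0
G(9) = mex{0,3,2,0} = 1
G(10) = mex{1,0,3,1,0} = 2
G(11) = mex{2,1,0,2,1} = 3
G(12) = mex{3,2,1,3,2} = 0
G(13) = mex{0,3,2,0,3} = 1
G(14) = mex{1,0,3,1,0} = 2
G(15) = mex{2,1,0,2,1} = 3
G(16) = mex{3,2,1,3,2} = 0
G(17) = mex{0,3,2,0,3} = 1
G(18) = mex{1,0,3,1,0} = 2
G(19) = mex{2,1,0,2,1} = 3
G(20) = mex{3,2,1,3,2} = 0
G(21) = mex{0,3,2,0,3} = 1
G(22) = mex{1,0,3,1,0} = 2
G(23) = mex{2,1,0,2,1} = 3
G(24) = mex{3,2,1,3,2} = 0
G(25) = mex{0,3,2,0,3} = 1
G(26) = mex{1,0,3,1,0} = 2
G(27) = mex{2,1,0,2,1} = 3
G(28) = mex{3,2,1,3,2} = 0
G(29) = mex{0,3,2,0,3} = 1
G(30) = mex{1,0,3,1,0} = 2
P-positions are exactly the n with G(n) = 0.

0, 4, 8, 12, 16, 20, 24, 28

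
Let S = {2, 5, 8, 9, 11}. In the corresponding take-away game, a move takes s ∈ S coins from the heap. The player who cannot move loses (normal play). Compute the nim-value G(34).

0

n :  0  1  2  3  4  5  6  7  8  9 10 11 12 13 14 15 16 17 18 19 20 21 22 23 24 25 26 27 28 29 30 31 32 33 34
G :  0  0  1  1  0  2  1  0  2  1  3  2  2  3  0  2  1  0  2  1  0  0  1  1  0  2  1  0  2  1  3  2  2  3  0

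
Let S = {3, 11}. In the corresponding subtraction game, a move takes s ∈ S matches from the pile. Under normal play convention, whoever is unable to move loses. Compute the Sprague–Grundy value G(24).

G(0) = 0
G(1) = mex{} = 0
G(2) = mex{} = 0
G(3) = mex{0} = 1
G(4) = mex{0} = 1
G(5) = mex{0} = 1
G(6) = mex{1} = 0
G(7) = mex{1} = 0
G(8) = mex{1} = 0
G(9) = mex{0} = 1
G(10) = mex{0} = 1
G(11) = mex{0,0} = 1
G(12) = mex{1,0} = 2
G(13) = mex{1,0} = 2
G(14) = mex{1,1} = 0
G(15) = mex{2,1} = 0
G(16) = mex{2,1} = 0
G(17) = mex{0,0} = 1
G(18) = mex{0,0} = 1
G(19) = mex{0,0} = 1
G(20) = mex{1,1} = 0
G(21) = mex{1,1} = 0
G(22) = mex{1,1} = 0
G(23) = mex{0,2} = 1
G(24) = mex{0,2} = 1

1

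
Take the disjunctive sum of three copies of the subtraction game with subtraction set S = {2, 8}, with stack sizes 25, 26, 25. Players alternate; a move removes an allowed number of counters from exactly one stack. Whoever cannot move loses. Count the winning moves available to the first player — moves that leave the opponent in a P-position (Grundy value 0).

All stacks use S = {2, 8}:
n :  0  1  2  3  4  5  6  7  8  9 10 11 12 13 14 15 16 17 18 19 20 21 22 23 24 25 26
G :  0  0  1  1  0  0  1  1  2  2  0  0  1  1  0  0  1  1  2  2  0  0  1  1  0  0  1
Stack A: G(25) = 0.
Stack B: G(26) = 1.
Stack C: G(25) = 0.
Combined Grundy value = 0 ⊕ 1 ⊕ 0 = 1.
A winning move leaves total XOR = 0, i.e. changes one component's Grundy value g to g ⊕ X where X is the current total.
Stack A: need g' = 0⊕1 = 1. Options: 25−2→G=1, 25−8→G=1. Hits: 2.
Stack B: need g' = 1⊕1 = 0. Options: 26−2→G=0, 26−8→G=2. Hits: 1.
Stack C: need g' = 0⊕1 = 1. Options: 25−2→G=1, 25−8→G=1. Hits: 2.

5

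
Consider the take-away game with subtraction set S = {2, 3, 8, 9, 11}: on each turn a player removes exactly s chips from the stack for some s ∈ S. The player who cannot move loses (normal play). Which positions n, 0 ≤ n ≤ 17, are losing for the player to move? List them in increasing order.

0, 1, 5, 6

G(0) = 0
G(1) = mex{} = 0
G(2) = mex{0} = 1
G(3) = mex{0,0} = 1
G(4) = mex{1,0} = 2
G(5) = mex{1,1} = 0
G(6) = mex{2,1} = 0
G(7) = mex{0,2} = 1
G(8) = mex{0,0,0} = 1
G(9) = mex{1,0,0,0} = 2
G(10) = mex{1,1,1,0} = 2
G(11) = mex{2,1,1,1,0} = 3
G(12) = mex{2,2,2,1,0} = 3
G(13) = mex{3,2,0,2,1} = 4
G(14) = mex{3,3,0,0,1} = 2
G(15) = mex{4,3,1,0,2} = 5
G(16) = mex{2,4,1,1,0} = 3
G(17) = mex{5,2,2,1,0} = 3
P-positions are exactly the n with G(n) = 0.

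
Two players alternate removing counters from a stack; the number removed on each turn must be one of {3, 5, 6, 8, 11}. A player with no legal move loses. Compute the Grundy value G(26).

4

G(0) = 0
G(1) = mex{} = 0
G(2) = mex{} = 0
G(3) = mex{0} = 1
G(4) = mex{0} = 1
G(5) = mex{0,0} = 1
G(6) = mex{1,0,0} = 2
G(7) = mex{1,0,0} = 2
G(8) = mex{1,1,0,0} = 2
G(9) = mex{2,1,1,0} = 3
G(10) = mex{2,1,1,0} = 3
G(11) = mex{2,2,1,1,0} = 3
G(12) = mex{3,2,2,1,0} = 4
G(13) = mex{3,2,2,1,0} = 4
G(14) = mex{3,3,2,2,1} = 0
G(15) = mex{4,3,3,2,1} = 0
G(16) = mex{4,3,3,2,1} = 0
G(17) = mex{0,4,3,3,2} = 1
G(18) = mex{0,4,4,3,2} = 1
G(19) = mex{0,0,4,3,2} = 1
G(20) = mex{1,0,0,4,3} = 2
G(21) = mex{1,0,0,4,3} = 2
G(22) = mex{1,1,0,0,3} = 2
G(23) = mex{2,1,1,0,4} = 3
G(24) = mex{2,1,1,0,4} = 3
G(25) = mex{2,2,1,1,0} = 3
G(26) = mex{3,2,2,1,0} = 4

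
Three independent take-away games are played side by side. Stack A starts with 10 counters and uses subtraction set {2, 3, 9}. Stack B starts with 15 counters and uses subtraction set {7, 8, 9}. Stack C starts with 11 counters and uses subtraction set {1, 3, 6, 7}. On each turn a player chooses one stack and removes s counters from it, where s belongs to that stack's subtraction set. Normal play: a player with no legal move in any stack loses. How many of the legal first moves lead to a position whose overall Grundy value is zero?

5

Stack A, S = {2, 3, 9}:
G(0) = 0
G(1) = mex{} = 0
G(2) = mex{0} = 1
G(3) = mex{0,0} = 1
G(4) = mex{1,0} = 2
G(5) = mex{1,1} = 0
G(6) = mex{2,1} = 0
G(7) = mex{0,2} = 1
G(8) = mex{0,0} = 1
G(9) = mex{1,0,0} = 2
G(10) = mex{1,1,0} = 2
G_A(10) = 2.
Stack B, S = {7, 8, 9}:
G(0) = 0
G(1) = mex{} = 0
G(2) = mex{} = 0
G(3) = mex{} = 0
G(4) = mex{} = 0
G(5) = mex{} = 0
G(6) = mex{} = 0
G(7) = mex{0} = 1
G(8) = mex{0,0} = 1
G(9) = mex{0,0,0} = 1
G(10) = mex{0,0,0} = 1
G(11) = mex{0,0,0} = 1
G(12) = mex{0,0,0} = 1
G(13) = mex{0,0,0} = 1
G(14) = mex{1,0,0} = 2
G(15) = mex{1,1,0} = 2
G_B(15) = 2.
Stack C, S = {1, 3, 6, 7}:
G(0) = 0
G(1) = mex{0} = 1
G(2) = mex{1} = 0
G(3) = mex{0,0} = 1
G(4) = mex{1,1} = 0
G(5) = mex{0,0} = 1
G(6) = mex{1,1,0} = 2
G(7) = mex{2,0,1,0} = 3
G(8) = mex{3,1,0,1} = 2
G(9) = mex{2,2,1,0} = 3
G(10) = mex{3,3,0,1} = 2
G(11) = mex{2,2,1,0} = 3
G_C(11) = 3.
Combined Grundy value = 2 ⊕ 2 ⊕ 3 = 3.
A winning move leaves total XOR = 0, i.e. changes one component's Grundy value g to g ⊕ X where X is the current total.
Stack A: need g' = 2⊕3 = 1. Options: 10−2→G=1, 10−3→G=1, 10−9→G=0. Hits: 2.
Stack B: need g' = 2⊕3 = 1. Options: 15−7→G=1, 15−8→G=1, 15−9→G=0. Hits: 2.
Stack C: need g' = 3⊕3 = 0. Options: 11−1→G=2, 11−3→G=2, 11−6→G=1, 11−7→G=0. Hits: 1.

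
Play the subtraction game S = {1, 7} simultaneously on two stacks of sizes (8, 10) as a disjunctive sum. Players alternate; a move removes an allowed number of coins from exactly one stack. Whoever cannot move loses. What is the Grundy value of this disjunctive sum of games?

All stacks use S = {1, 7}:
G(0) = 0
G(1) = mex{0} = 1
G(2) = mex{1} = 0
G(3) = mex{0} = 1
G(4) = mex{1} = 0
G(5) = mex{0} = 1
G(6) = mex{1} = 0
G(7) = mex{0,0} = 1
G(8) = mex{1,1} = 0
G(9) = mex{0,0} = 1
G(10) = mex{1,1} = 0
Stack A: G(8) = 0.
Stack B: G(10) = 0.
Combined Grundy value = 0 ⊕ 0 = 0.

0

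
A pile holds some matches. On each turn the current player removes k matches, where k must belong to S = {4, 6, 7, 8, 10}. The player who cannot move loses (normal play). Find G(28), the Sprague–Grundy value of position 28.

n :  0  1  2  3  4  5  6  7  8  9 10 11 12 13 14 15 16 17 18 19 20 21 22 23 24 25 26 27 28
G :  0  0  0  0  1  1  1  1  2  2  2  2  3  3  0  0  0  0  1  1  1  1  2  2  2  2  3  3  0

0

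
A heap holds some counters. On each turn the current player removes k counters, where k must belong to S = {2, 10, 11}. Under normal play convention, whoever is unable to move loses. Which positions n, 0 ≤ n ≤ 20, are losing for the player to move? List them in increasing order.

n :  0  1  2  3  4  5  6  7  8  9 10 11 12 13 14 15 16 17 18 19 20
G :  0  0  1  1  0  0  1  1  0  0  1  1  2  0  3  1  2  0  3  1  2
P-positions are exactly the n with G(n) = 0.

0, 1, 4, 5, 8, 9, 13, 17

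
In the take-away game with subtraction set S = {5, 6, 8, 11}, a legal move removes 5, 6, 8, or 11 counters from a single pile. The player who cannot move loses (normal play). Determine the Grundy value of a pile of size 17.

0

n :  0  1  2  3  4  5  6  7  8  9 10 11 12 13 14 15 16 17
G :  0  0  0  0  0  1  1  1  1  1  2  2  2  2  2  3  0  0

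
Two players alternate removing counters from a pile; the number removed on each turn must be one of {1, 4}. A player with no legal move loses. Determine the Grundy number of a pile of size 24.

n :  0  1  2  3  4  5  6  7  8  9 10 11 12 13 14 15 16 17 18 19 20 21 22 23 24
G :  0  1  0  1  2  0  1  0  1  2  0  1  0  1  2  0  1  0  1  2  0  1  0  1  2

2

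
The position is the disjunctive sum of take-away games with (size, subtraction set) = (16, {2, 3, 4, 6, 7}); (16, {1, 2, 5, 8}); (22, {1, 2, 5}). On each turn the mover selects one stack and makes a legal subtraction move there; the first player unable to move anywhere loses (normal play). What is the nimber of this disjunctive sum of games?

Stack A, S = {2, 3, 4, 6, 7}:
n :  0  1  2  3  4  5  6  7  8  9 10 11 12 13 14 15 16
G :  0  0  1  1  2  2  3  3  4  0  0  1  1  2  2  3  3
G_A(16) = 3.
Stack B, S = {1, 2, 5, 8}:
n :  0  1  2  3  4  5  6  7  8  9 10 11 12 13 14 15 16
G :  0  1  2  0  1  2  0  1  2  0  1  2  0  1  2  0  1
G_B(16) = 1.
Stack C, S = {1, 2, 5}:
n :  0  1  2  3  4  5  6  7  8  9 10 11 12 13 14 15 16 17 18 19 20 21 22
G :  0  1  2  0  1  2  0  1  2  0  1  2  0  1  2  0  1  2  0  1  2  0  1
G_C(22) = 1.
Combined Grundy value = 3 ⊕ 1 ⊕ 1 = 3.

3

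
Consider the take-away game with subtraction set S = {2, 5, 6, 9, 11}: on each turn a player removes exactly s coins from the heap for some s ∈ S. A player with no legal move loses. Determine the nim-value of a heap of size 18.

n :  0  1  2  3  4  5  6  7  8  9 10 11 12 13 14 15 16 17 18
G :  0  0  1  1  0  2  1  3  0  2  1  3  2  2  3  3  0  4  1

1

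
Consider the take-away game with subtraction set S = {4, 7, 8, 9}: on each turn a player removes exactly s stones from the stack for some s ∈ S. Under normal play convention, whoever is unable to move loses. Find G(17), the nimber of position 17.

n :  0  1  2  3  4  5  6  7  8  9 10 11 12 13 14 15 16 17
G :  0  0  0  0  1  1  1  1  2  2  2  2  3  0  0  0  0  1

1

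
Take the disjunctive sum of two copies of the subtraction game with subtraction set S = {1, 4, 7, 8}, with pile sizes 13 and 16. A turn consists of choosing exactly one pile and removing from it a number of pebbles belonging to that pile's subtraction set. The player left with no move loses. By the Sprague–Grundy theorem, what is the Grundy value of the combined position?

All piles use S = {1, 4, 7, 8}:
n :  0  1  2  3  4  5  6  7  8  9 10 11 12 13 14 15 16
G :  0  1  0  1  2  0  1  2  3  2  3  0  1  3  0  1  0
Pile A: G(13) = 3.
Pile B: G(16) = 0.
Combined Grundy value = 3 ⊕ 0 = 3.

3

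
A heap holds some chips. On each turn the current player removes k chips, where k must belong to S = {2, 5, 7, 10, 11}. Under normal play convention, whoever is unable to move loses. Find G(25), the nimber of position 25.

0

G(0) = 0
G(1) = mex{} = 0
G(2) = mex{0} = 1
G(3) = mex{0} = 1
G(4) = mex{1} = 0
G(5) = mex{1,0} = 2
G(6) = mex{0,0} = 1
G(7) = mex{2,1,0} = 3
G(8) = mex{1,1,0} = 2
G(9) = mex{3,0,1} = 2
G(10) = mex{2,2,1,0} = 3
G(11) = mex{2,1,0,0,0} = 3
G(12) = mex{3,3,2,1,0} = 4
G(13) = mex{3,2,1,1,1} = 0
G(14) = mex{4,2,3,0,1} = 5
G(15) = mex{0,3,2,2,0} = 1
G(16) = mex{5,3,2,1,2} = 0
G(17) = mex{1,4,3,3,1} = 0
G(18) = mex{0,0,3,2,3} = 1
G(19) = mex{0,5,4,2,2} = 1
G(20) = mex{1,1,0,3,2} = 4
G(21) = mex{1,0,5,3,3} = 2
G(22) = mex{4,0,1,4,3} = 2
G(23) = mex{2,1,0,0,4} = 3
G(24) = mex{2,1,0,5,0} = 3
G(25) = mex{3,4,1,1,5} = 0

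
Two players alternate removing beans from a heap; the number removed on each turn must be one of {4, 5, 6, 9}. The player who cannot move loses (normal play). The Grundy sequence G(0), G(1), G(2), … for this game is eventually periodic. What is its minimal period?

13

G(0) = 0
G(1) = mex{} = 0
G(2) = mex{} = 0
G(3) = mex{} = 0
G(4) = mex{0} = 1
G(5) = mex{0,0} = 1
G(6) = mex{0,0,0} = 1
G(7) = mex{0,0,0} = 1
G(8) = mex{1,0,0} = 2
G(9) = mex{1,1,0,0} = 2
G(10) = mex{1,1,1,0} = 2
G(11) = mex{1,1,1,0} = 2
G(12) = mex{2,1,1,0} = 3
G(13) = mex{2,2,1,1} = 0
G(14) = mex{2,2,2,1} = 0
G(15) = mex{2,2,2,1} = 0
G(16) = mex{3,2,2,1} = 0
G(17) = mex{0,3,2,2} = 1
G(18) = mex{0,0,3,2} = 1
G(19) = mex{0,0,0,2} = 1
G(20) = mex{0,0,0,2} = 1
G(21) = mex{1,0,0,3} = 2
G(22) = mex{1,1,0,0} = 2
G(23) = mex{1,1,1,0} = 2
G(24) = mex{1,1,1,0} = 2
G(25) = mex{2,1,1,0} = 3
G(26) = mex{2,2,1,1} = 0
G(27) = mex{2,2,2,1} = 0
G(n+13) = G(n) holds for n = 0,…,8 (a full window of length max(S) = 9), so the sequence is purely periodic with period 13.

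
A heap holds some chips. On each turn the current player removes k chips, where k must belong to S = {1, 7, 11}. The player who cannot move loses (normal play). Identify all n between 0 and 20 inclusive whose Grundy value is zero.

G(0) = 0
G(1) = mex{0} = 1
G(2) = mex{1} = 0
G(3) = mex{0} = 1
G(4) = mex{1} = 0
G(5) = mex{0} = 1
G(6) = mex{1} = 0
G(7) = mex{0,0} = 1
G(8) = mex{1,1} = 0
G(9) = mex{0,0} = 1
G(10) = mex{1,1} = 0
G(11) = mex{0,0,0} = 1
G(12) = mex{1,1,1} = 0
G(13) = mex{0,0,0} = 1
G(14) = mex{1,1,1} = 0
G(15) = mex{0,0,0} = 1
G(16) = mex{1,1,1} = 0
G(17) = mex{0,0,0} = 1
G(18) = mex{1,1,1} = 0
G(19) = mex{0,0,0} = 1
G(20) = mex{1,1,1} = 0
P-positions are exactly the n with G(n) = 0.

0, 2, 4, 6, 8, 10, 12, 14, 16, 18, 20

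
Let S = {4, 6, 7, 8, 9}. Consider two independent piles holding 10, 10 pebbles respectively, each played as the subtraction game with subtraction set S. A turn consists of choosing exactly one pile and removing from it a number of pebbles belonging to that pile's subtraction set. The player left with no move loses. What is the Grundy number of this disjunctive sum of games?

All piles use S = {4, 6, 7, 8, 9}:
n :  0  1  2  3  4  5  6  7  8  9 10
G :  0  0  0  0  1  1  1  1  2  2  2
Pile A: G(10) = 2.
Pile B: G(10) = 2.
Combined Grundy value = 2 ⊕ 2 = 0.

0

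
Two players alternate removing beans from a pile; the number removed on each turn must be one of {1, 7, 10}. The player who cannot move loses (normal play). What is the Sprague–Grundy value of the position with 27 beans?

2

G(0) = 0
G(1) = mex{0} = 1
G(2) = mex{1} = 0
G(3) = mex{0} = 1
G(4) = mex{1} = 0
G(5) = mex{0} = 1
G(6) = mex{1} = 0
G(7) = mex{0,0} = 1
G(8) = mex{1,1} = 0
G(9) = mex{0,0} = 1
G(10) = mex{1,1,0} = 2
G(11) = mex{2,0,1} = 3
G(12) = mex{3,1,0} = 2
G(13) = mex{2,0,1} = 3
G(14) = mex{3,1,0} = 2
G(15) = mex{2,0,1} = 3
G(16) = mex{3,1,0} = 2
G(17) = mex{2,2,1} = 0
G(18) = mex{0,3,0} = 1
G(19) = mex{1,2,1} = 0
G(20) = mex{0,3,2} = 1
G(21) = mex{1,2,3} = 0
G(22) = mex{0,3,2} = 1
G(23) = mex{1,2,3} = 0
G(24) = mex{0,0,2} = 1
G(25) = mex{1,1,3} = 0
G(26) = mex{0,0,2} = 1
G(27) = mex{1,1,0} = 2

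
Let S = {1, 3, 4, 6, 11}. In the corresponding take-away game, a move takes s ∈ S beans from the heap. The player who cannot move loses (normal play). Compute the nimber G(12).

3

G(0) = 0
G(1) = mex{0} = 1
G(2) = mex{1} = 0
G(3) = mex{0,0} = 1
G(4) = mex{1,1,0} = 2
G(5) = mex{2,0,1} = 3
G(6) = mex{3,1,0,0} = 2
G(7) = mex{2,2,1,1} = 0
G(8) = mex{0,3,2,0} = 1
G(9) = mex{1,2,3,1} = 0
G(10) = mex{0,0,2,2} = 1
G(11) = mex{1,1,0,3,0} = 2
G(12) = mex{2,0,1,2,1} = 3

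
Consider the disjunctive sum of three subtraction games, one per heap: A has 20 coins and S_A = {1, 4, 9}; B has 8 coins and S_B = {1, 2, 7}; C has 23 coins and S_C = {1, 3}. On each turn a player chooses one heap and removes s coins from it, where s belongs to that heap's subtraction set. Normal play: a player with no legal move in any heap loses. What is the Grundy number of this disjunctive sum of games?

3

Heap A, S = {1, 4, 9}:
n :  0  1  2  3  4  5  6  7  8  9 10 11 12 13 14 15 16 17 18 19 20
G :  0  1  0  1  2  0  1  0  1  2  0  1  0  1  2  0  1  0  1  2  0
G_A(20) = 0.
Heap B, S = {1, 2, 7}:
G(0) = 0
G(1) = mex{0} = 1
G(2) = mex{1,0} = 2
G(3) = mex{2,1} = 0
G(4) = mex{0,2} = 1
G(5) = mex{1,0} = 2
G(6) = mex{2,1} = 0
G(7) = mex{0,2,0} = 1
G(8) = mex{1,0,1} = 2
G_B(8) = 2.
Heap C, S = {1, 3}:
n :  0  1  2  3  4  5  6  7  8  9 10 11 12 13 14 15 16 17 18 19 20 21 22 23
G :  0  1  0  1  0  1  0  1  0  1  0  1  0  1  0  1  0  1  0  1  0  1  0  1
G_C(23) = 1.
Combined Grundy value = 0 ⊕ 2 ⊕ 1 = 3.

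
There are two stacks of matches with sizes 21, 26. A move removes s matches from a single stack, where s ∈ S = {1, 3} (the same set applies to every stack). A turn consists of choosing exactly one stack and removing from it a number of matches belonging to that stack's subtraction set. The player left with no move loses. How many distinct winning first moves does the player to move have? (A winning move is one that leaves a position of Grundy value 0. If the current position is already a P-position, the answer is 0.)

All stacks use S = {1, 3}:
n :  0  1  2  3  4  5  6  7  8  9 10 11 12 13 14 15 16 17 18 19 20 21 22 23 24 25 26
G :  0  1  0  1  0  1  0  1  0  1  0  1  0  1  0  1  0  1  0  1  0  1  0  1  0  1  0
Stack A: G(21) = 1.
Stack B: G(26) = 0.
Combined Grundy value = 1 ⊕ 0 = 1.
A winning move leaves total XOR = 0, i.e. changes one component's Grundy value g to g ⊕ X where X is the current total.
Stack A: need g' = 1⊕1 = 0. Options: 21−1→G=0, 21−3→G=0. Hits: 2.
Stack B: need g' = 0⊕1 = 1. Options: 26−1→G=1, 26−3→G=1. Hits: 2.

4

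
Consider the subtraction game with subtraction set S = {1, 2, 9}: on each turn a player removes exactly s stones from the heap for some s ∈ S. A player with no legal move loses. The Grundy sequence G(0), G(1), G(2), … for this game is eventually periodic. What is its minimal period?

10

G(0) = 0
G(1) = mex{0} = 1
G(2) = mex{1,0} = 2
G(3) = mex{2,1} = 0
G(4) = mex{0,2} = 1
G(5) = mex{1,0} = 2
G(6) = mex{2,1} = 0
G(7) = mex{0,2} = 1
G(8) = mex{1,0} = 2
G(9) = mex{2,1,0} = 3
G(10) = mex{3,2,1} = 0
G(11) = mex{0,3,2} = 1
G(12) = mex{1,0,0} = 2
G(13) = mex{2,1,1} = 0
G(14) = mex{0,2,2} = 1
G(15) = mex{1,0,0} = 2
G(16) = mex{2,1,1} = 0
G(17) = mex{0,2,2} = 1
G(18) = mex{1,0,3} = 2
G(19) = mex{2,1,0} = 3
G(20) = mex{3,2,1} = 0
G(21) = mex{0,3,2} = 1
G(n+10) = G(n) holds for n = 0,…,8 (a full window of length max(S) = 9), so the sequence is purely periodic with period 10.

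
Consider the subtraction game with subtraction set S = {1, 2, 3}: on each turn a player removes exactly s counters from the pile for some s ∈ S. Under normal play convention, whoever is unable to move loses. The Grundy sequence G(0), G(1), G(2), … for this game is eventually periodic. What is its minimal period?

4

G(0) = 0
G(1) = mex{0} = 1
G(2) = mex{1,0} = 2
G(3) = mex{2,1,0} = 3
G(4) = mex{3,2,1} = 0
G(5) = mex{0,3,2} = 1
G(6) = mex{1,0,3} = 2
G(7) = mex{2,1,0} = 3
G(8) = mex{3,2,1} = 0
G(9) = mex{0,3,2} = 1
G(10) = mex{1,0,3} = 2
G(11) = mex{2,1,0} = 3
G(12) = mex{3,2,1} = 0
G(13) = mex{0,3,2} = 1
G(14) = mex{1,0,3} = 2
G(n+4) = G(n) holds for n = 0,…,2 (a full window of length max(S) = 3), so the sequence is purely periodic with period 4.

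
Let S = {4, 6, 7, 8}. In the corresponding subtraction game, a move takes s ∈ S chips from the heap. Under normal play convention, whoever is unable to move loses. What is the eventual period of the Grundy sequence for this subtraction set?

G(0) = 0
G(1) = mex{} = 0
G(2) = mex{} = 0
G(3) = mex{} = 0
G(4) = mex{0} = 1
G(5) = mex{0} = 1
G(6) = mex{0,0} = 1
G(7) = mex{0,0,0} = 1
G(8) = mex{1,0,0,0} = 2
G(9) = mex{1,0,0,0} = 2
G(10) = mex{1,1,0,0} = 2
G(11) = mex{1,1,1,0} = 2
G(12) = mex{2,1,1,1} = 0
G(13) = mex{2,1,1,1} = 0
G(14) = mex{2,2,1,1} = 0
G(15) = mex{2,2,2,1} = 0
G(16) = mex{0,2,2,2} = 1
G(17) = mex{0,2,2,2} = 1
G(18) = mex{0,0,2,2} = 1
G(19) = mex{0,0,0,2} = 1
G(20) = mex{1,0,0,0} = 2
G(21) = mex{1,0,0,0} = 2
G(22) = mex{1,1,0,0} = 2
G(23) = mex{1,1,1,0} = 2
G(24) = mex{2,1,1,1} = 0
G(25) = mex{2,1,1,1} = 0
G(n+12) = G(n) holds for n = 0,…,7 (a full window of length max(S) = 8), so the sequence is purely periodic with period 12.

12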